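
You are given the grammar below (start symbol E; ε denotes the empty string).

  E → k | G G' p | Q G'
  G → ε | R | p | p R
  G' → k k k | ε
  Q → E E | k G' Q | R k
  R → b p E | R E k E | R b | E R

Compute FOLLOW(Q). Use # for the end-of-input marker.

{ #, b, k, p }

In E → Q G': add FIRST(G')\{ε} = { k }.
  Since G' is nullable, also add FOLLOW(E) = { #, b, k, p }.
In Q → k G' Q: Q is at the end, add FOLLOW(Q) = { #, b, k, p }.
Union: FOLLOW(Q) = { #, b, k, p }.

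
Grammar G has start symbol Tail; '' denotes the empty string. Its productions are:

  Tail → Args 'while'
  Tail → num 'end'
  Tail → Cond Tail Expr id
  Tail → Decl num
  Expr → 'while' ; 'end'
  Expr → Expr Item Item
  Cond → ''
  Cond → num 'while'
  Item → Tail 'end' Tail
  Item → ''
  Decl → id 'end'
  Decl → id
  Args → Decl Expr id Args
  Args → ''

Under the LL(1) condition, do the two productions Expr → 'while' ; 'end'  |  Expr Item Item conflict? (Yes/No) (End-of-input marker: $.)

Yes

FIRST('while' ; 'end') = { 'while' } and FIRST(Expr Item Item) = { 'while' }.
Both contain 'while', so the two alternatives are not disjoint — LL(1) conflict.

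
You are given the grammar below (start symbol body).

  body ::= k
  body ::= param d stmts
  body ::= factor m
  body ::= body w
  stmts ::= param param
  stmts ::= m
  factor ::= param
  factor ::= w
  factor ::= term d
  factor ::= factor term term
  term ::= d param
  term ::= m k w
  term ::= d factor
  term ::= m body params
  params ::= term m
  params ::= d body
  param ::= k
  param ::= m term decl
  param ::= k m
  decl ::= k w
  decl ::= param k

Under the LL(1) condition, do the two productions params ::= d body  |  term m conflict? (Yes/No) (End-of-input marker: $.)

FIRST(d body) = { d } and FIRST(term m) = { d, m }.
Both contain d, so the two alternatives are not disjoint — LL(1) conflict.

Yes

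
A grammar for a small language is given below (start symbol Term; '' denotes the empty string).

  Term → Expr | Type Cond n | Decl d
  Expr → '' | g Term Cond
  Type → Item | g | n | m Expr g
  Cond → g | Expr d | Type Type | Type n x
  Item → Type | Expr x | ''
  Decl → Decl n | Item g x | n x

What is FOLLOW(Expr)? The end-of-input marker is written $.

{ $, d, g, m, n, x }

In Term → Expr: Expr is at the end, add FOLLOW(Term) = { $, d, g, m, n, x }.
In Type → m Expr g: add FIRST(g) = { g }.
In Cond → Expr d: add FIRST(d) = { d }.
In Item → Expr x: add FIRST(x) = { x }.
Union: FOLLOW(Expr) = { $, d, g, m, n, x }.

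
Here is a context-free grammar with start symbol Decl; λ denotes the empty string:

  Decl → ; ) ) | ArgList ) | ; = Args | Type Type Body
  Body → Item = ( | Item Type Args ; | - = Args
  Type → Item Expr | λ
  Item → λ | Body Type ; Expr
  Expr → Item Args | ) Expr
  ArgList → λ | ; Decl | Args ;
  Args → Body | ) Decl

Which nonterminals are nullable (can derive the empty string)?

Directly nullable (have an λ-production): Type, Item, ArgList.
No other nonterminal has a production whose RHS symbols are all nullable.

{ ArgList, Item, Type }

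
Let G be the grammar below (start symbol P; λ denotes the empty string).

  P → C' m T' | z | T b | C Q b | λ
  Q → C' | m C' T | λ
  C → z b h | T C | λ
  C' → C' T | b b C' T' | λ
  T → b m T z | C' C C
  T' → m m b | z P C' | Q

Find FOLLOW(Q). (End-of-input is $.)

{ $, b, m, z }

In P → C Q b: add FIRST(b) = { b }.
In T' → Q: Q is at the end, add FOLLOW(T') = { $, b, m, z }.
Union: FOLLOW(Q) = { $, b, m, z }.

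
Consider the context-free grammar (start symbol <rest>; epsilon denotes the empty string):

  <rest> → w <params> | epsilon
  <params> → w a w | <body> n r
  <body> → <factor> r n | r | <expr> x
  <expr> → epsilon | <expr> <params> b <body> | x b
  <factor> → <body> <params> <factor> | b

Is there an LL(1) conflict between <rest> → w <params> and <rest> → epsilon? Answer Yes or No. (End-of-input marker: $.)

No

FIRST(w <params>) = { w } and FIRST(epsilon) = { epsilon }.
The second is nullable but FOLLOW(<rest>) = { $ } is disjoint from FIRST of the first.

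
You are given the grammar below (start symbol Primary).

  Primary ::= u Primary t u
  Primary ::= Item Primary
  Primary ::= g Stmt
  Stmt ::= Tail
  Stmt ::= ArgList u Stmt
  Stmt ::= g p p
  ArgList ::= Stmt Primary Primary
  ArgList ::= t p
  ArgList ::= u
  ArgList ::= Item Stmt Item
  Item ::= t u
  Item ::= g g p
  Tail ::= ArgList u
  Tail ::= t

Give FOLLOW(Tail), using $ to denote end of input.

{ $, g, t, u }

In Stmt ::= Tail: Tail is at the end, add FOLLOW(Stmt) = { $, g, t, u }.
Union: FOLLOW(Tail) = { $, g, t, u }.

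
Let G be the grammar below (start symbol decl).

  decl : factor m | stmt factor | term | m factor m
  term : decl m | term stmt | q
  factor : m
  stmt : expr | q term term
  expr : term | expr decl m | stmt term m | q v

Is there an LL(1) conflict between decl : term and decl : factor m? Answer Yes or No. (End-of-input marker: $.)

FIRST(term) = { m, q } and FIRST(factor m) = { m }.
Both contain m, so the two alternatives are not disjoint — LL(1) conflict.

Yes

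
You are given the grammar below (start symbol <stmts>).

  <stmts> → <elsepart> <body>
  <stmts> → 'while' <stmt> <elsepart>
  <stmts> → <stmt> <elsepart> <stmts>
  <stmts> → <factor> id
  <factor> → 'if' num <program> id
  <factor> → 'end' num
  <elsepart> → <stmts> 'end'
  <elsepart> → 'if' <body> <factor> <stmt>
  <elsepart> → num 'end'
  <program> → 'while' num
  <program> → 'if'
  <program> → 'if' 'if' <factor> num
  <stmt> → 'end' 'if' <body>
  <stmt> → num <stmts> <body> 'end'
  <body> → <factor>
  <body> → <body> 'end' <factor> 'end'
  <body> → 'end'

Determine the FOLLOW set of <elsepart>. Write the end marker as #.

In <stmts> → <elsepart> <body>: add FIRST(<body>) = { 'end', 'if' }.
In <stmts> → 'while' <stmt> <elsepart>: <elsepart> is at the end, add FOLLOW(<stmts>) = { #, 'end', 'if' }.
In <stmts> → <stmt> <elsepart> <stmts>: add FIRST(<stmts>) = { 'end', 'if', 'while', num }.
Union: FOLLOW(<elsepart>) = { #, 'end', 'if', 'while', num }.

{ #, 'end', 'if', 'while', num }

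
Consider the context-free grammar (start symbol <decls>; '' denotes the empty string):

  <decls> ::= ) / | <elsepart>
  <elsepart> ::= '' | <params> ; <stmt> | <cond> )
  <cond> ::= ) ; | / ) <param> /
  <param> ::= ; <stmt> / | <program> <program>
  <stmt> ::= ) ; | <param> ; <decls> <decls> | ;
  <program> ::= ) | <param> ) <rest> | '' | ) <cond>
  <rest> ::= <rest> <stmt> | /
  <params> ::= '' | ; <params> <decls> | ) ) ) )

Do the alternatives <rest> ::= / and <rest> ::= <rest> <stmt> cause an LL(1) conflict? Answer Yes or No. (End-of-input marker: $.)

FIRST(/) = { / } and FIRST(<rest> <stmt>) = { / }.
Both contain /, so the two alternatives are not disjoint — LL(1) conflict.

Yes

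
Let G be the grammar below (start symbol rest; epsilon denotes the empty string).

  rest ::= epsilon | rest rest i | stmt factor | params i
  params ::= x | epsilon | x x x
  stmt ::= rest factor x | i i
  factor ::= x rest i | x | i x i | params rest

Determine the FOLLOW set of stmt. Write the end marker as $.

{ $, i, x }

In rest ::= stmt factor: add FIRST(factor)\{epsilon} = { i, x }.
  Since factor is nullable, also add FOLLOW(rest) = { $, i, x }.
Union: FOLLOW(stmt) = { $, i, x }.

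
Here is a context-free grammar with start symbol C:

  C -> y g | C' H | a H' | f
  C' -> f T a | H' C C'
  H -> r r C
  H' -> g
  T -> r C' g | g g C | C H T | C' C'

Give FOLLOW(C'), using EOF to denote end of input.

In C -> C' H: add FIRST(H) = { r }.
In C' -> H' C C': C' is at the end, add FOLLOW(C') = { a, f, g, r }.
In T -> r C' g: add FIRST(g) = { g }.
In T -> C' C': add FIRST(C') = { f, g }.
In T -> C' C': C' is at the end, add FOLLOW(T) = { a }.
Union: FOLLOW(C') = { a, f, g, r }.

{ a, f, g, r }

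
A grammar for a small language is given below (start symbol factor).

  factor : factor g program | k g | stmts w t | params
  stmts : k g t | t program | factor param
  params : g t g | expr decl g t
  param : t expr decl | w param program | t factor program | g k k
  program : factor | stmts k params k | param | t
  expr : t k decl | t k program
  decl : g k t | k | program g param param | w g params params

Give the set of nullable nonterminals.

{ } (none)

No nonterminal has an empty production or an RHS whose symbols are all nullable.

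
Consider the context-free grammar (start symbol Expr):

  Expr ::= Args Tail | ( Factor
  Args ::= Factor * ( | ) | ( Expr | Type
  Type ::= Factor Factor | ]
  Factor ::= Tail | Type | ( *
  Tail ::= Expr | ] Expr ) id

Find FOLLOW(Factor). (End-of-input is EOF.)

{ EOF, (, ), *, ] }

In Expr ::= ( Factor: Factor is at the end, add FOLLOW(Expr) = { EOF, (, ), *, ] }.
In Args ::= Factor * (: add FIRST(* () = { * }.
In Type ::= Factor Factor: add FIRST(Factor) = { (, ), ] }.
In Type ::= Factor Factor: Factor is at the end, add FOLLOW(Type) = { EOF, (, ), *, ] }.
Union: FOLLOW(Factor) = { EOF, (, ), *, ] }.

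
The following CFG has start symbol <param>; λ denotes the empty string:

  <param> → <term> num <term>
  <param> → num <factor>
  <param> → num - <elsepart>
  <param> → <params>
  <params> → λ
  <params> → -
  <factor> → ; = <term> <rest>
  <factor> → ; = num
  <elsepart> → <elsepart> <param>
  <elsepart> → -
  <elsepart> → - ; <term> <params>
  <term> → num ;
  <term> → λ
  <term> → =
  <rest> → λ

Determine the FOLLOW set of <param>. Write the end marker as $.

{ $, -, =, num }

<param> is the start symbol, so $ ∈ FOLLOW(<param>).
In <elsepart> → <elsepart> <param>: <param> is at the end, add FOLLOW(<elsepart>) = { $, -, =, num }.
Union: FOLLOW(<param>) = { $, -, =, num }.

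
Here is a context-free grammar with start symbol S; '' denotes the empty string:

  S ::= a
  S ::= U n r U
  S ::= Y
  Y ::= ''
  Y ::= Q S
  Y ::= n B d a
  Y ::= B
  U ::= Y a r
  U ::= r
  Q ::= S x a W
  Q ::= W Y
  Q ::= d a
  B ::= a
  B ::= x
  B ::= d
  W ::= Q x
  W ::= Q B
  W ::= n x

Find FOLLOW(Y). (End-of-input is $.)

In S ::= Y: Y is at the end, add FOLLOW(S) = { $, a, d, n, r, x }.
In U ::= Y a r: add FIRST(a r) = { a }.
In Q ::= W Y: Y is at the end, add FOLLOW(Q) = { $, a, d, n, r, x }.
Union: FOLLOW(Y) = { $, a, d, n, r, x }.

{ $, a, d, n, r, x }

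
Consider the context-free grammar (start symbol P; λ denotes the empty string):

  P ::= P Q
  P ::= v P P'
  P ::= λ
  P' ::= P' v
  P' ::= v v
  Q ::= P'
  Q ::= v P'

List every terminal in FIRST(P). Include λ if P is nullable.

From P ::= P Q: P nullable, take FIRST(P) ∪ FIRST(Q) = { v }.
P ::= v P P' contributes {v}.
P ::= λ contributes λ.
Union: FIRST(P) = { v, λ }.

{ v, λ }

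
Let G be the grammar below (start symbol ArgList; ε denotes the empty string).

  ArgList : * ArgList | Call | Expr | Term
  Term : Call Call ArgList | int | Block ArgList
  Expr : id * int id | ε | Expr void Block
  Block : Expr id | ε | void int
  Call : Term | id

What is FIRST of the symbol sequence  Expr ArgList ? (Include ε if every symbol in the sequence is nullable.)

{ *, id, int, void, ε }

Add FIRST(Expr)\{ε} = { id, void }; Expr is nullable, continue.
Add FIRST(ArgList)\{ε} = { *, id, int, void }; ArgList is nullable, continue.
Every symbol is nullable, so include ε.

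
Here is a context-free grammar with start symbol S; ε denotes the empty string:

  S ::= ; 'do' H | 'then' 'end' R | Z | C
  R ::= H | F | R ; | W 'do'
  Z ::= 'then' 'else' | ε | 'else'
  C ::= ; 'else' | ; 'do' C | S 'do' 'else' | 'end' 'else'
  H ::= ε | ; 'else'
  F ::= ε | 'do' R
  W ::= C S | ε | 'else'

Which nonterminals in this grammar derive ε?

Directly nullable (have an ε-production): Z, H, F, W.
S ::= Z with every symbol nullable, so S is nullable.
R ::= H with every symbol nullable, so R is nullable.
No other nonterminal has a production whose RHS symbols are all nullable.

{ F, H, R, S, W, Z }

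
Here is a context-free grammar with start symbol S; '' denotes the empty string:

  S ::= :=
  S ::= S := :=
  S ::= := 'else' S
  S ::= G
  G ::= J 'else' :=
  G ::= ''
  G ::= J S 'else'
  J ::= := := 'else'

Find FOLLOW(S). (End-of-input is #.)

{ #, 'else', := }

S is the start symbol, so # ∈ FOLLOW(S).
In S ::= S := :=: add FIRST(:= :=) = { := }.
In S ::= := 'else' S: S is at the end, add FOLLOW(S) = { #, 'else', := }.
In G ::= J S 'else': add FIRST('else') = { 'else' }.
Union: FOLLOW(S) = { #, 'else', := }.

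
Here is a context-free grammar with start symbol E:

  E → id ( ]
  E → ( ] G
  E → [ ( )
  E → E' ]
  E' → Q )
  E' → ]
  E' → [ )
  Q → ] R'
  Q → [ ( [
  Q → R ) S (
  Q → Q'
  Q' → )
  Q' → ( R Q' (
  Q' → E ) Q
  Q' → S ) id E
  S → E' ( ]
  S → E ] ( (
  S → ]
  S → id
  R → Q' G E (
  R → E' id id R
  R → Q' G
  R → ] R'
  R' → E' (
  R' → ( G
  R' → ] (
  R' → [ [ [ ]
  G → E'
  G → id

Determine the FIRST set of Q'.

Q' → ) contributes {)}.
Q' → ( R Q' ( contributes {(}.
From Q' → E ) Q: add FIRST(E) = { (, ), [, ], id }.
From Q' → S ) id E: add FIRST(S) = { (, ), [, ], id }.
Union: FIRST(Q') = { (, ), [, ], id }.

{ (, ), [, ], id }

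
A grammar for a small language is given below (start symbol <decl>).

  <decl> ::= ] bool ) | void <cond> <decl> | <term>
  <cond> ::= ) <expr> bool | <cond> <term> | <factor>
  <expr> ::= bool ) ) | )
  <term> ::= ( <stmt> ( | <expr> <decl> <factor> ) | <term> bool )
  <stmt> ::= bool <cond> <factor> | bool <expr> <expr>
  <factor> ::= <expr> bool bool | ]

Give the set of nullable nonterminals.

{ } (none)

No nonterminal has an empty production or an RHS whose symbols are all nullable.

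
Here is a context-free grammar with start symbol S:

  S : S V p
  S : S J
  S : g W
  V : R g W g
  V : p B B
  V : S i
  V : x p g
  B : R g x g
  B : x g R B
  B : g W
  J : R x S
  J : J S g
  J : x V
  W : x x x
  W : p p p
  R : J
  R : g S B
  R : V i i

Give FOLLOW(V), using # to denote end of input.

In S : S V p: add FIRST(p) = { p }.
In J : x V: V is at the end, add FOLLOW(J) = { #, g, i, p, x }.
In R : V i i: add FIRST(i i) = { i }.
Union: FOLLOW(V) = { #, g, i, p, x }.

{ #, g, i, p, x }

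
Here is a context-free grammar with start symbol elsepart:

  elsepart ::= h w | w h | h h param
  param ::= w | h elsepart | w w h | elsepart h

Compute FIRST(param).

{ h, w }

param ::= w contributes {w}.
param ::= h elsepart contributes {h}.
param ::= w w h contributes {w}.
From param ::= elsepart h: add FIRST(elsepart) = { h, w }.
Union: FIRST(param) = { h, w }.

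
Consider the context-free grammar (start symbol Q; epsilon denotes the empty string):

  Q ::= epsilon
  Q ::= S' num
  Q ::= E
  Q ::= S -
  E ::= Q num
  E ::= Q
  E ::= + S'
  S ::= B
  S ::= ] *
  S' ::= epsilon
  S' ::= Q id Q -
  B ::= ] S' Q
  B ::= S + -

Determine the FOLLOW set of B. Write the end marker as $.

In S ::= B: B is at the end, add FOLLOW(S) = { +, - }.
Union: FOLLOW(B) = { +, - }.

{ +, - }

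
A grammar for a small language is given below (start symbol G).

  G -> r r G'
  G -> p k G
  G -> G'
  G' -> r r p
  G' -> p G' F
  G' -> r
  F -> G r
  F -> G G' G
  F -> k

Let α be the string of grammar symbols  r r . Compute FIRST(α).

r is a terminal; add {r} and stop.

{ r }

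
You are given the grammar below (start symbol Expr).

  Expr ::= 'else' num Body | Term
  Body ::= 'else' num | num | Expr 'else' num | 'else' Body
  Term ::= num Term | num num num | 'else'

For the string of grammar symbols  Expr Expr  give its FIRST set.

Add FIRST(Expr) = { 'else', num }; Expr is not nullable, stop.

{ 'else', num }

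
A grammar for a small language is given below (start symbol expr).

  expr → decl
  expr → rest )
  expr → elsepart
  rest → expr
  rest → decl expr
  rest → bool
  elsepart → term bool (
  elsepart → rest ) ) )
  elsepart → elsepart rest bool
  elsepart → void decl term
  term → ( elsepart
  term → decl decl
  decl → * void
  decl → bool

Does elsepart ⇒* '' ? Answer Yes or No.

No nonterminal in this grammar is nullable.
No production of elsepart has an RHS whose symbols are all nullable, so elsepart is not nullable.

No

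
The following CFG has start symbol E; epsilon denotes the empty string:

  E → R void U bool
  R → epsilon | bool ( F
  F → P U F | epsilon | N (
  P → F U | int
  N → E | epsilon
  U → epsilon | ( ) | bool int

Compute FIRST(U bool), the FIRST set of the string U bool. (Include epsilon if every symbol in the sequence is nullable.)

Add FIRST(U)\{epsilon} = { (, bool }; U is nullable, continue.
bool is a terminal; add {bool} and stop.

{ (, bool }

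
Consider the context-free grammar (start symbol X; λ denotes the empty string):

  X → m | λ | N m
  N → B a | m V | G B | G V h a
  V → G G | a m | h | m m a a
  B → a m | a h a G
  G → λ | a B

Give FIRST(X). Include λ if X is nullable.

X → m contributes {m}.
X → λ contributes λ.
From X → N m: add FIRST(N) = { a, h, m }.
Union: FIRST(X) = { a, h, m, λ }.

{ a, h, m, λ }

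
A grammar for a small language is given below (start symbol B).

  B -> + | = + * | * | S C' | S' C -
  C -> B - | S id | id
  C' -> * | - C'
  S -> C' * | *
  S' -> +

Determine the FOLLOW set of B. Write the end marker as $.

B is the start symbol, so $ ∈ FOLLOW(B).
In C -> B -: add FIRST(-) = { - }.
Union: FOLLOW(B) = { $, - }.

{ $, - }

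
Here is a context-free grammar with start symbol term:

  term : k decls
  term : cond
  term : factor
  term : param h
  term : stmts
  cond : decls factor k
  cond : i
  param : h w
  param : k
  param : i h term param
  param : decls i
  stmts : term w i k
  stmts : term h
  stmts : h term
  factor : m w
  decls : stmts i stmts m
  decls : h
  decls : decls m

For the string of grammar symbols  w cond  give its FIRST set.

w is a terminal; add {w} and stop.

{ w }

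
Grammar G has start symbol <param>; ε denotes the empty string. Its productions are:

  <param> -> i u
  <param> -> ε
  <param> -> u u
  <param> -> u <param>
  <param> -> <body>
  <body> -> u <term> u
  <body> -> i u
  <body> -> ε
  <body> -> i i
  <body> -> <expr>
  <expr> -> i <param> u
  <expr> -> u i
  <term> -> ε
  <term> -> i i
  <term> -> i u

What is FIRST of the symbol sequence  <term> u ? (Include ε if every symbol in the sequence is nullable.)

Add FIRST(<term>)\{ε} = { i }; <term> is nullable, continue.
u is a terminal; add {u} and stop.

{ i, u }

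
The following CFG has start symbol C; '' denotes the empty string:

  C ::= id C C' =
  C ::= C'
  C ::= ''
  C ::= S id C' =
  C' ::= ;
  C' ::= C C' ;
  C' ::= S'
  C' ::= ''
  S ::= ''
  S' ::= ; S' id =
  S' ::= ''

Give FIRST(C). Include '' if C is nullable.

C ::= id C C' = contributes {id}.
From C ::= C': add FIRST(C') = { ;, id, '' } (including '' since C' is nullable).
C ::= '' contributes ''.
From C ::= S id C' =: S nullable, take FIRST(S) ∪ {id} = { id }.
Union: FIRST(C) = { ;, id, '' }.

{ ;, id, '' }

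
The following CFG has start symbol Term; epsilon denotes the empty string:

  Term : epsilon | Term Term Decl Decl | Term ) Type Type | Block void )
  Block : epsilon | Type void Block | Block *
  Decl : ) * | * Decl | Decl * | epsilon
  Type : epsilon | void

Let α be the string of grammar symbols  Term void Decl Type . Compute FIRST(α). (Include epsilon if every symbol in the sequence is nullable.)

{ ), *, void }

Add FIRST(Term)\{epsilon} = { ), *, void }; Term is nullable, continue.
void is a terminal; add {void} and stop.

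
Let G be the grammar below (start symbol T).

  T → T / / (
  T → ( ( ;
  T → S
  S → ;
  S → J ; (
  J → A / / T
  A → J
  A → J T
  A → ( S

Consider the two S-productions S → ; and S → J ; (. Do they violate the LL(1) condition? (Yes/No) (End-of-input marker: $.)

FIRST(;) = { ; } and FIRST(J ; () = { ( }.
The FIRST sets are disjoint and neither alternative is nullable — no conflict.

No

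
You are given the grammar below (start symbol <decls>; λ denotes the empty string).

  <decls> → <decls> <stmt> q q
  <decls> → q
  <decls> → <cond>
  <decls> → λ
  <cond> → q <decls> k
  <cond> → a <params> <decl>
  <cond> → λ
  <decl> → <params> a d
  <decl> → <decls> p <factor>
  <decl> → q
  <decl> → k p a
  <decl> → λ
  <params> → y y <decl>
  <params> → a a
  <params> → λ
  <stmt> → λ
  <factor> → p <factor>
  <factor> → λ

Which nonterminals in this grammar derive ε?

{ <cond>, <decl>, <decls>, <factor>, <params>, <stmt> }

Directly nullable (have an λ-production): <decls>, <cond>, <decl>, <params>, <stmt>, <factor>.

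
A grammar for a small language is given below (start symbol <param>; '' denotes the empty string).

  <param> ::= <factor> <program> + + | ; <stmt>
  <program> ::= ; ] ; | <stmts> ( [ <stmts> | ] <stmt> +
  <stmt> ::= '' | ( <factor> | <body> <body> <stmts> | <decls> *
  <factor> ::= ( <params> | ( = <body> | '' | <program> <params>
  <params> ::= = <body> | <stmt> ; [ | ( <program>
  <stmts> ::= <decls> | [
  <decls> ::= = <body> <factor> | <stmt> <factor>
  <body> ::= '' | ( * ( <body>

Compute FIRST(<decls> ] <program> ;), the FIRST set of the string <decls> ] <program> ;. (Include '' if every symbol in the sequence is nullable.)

Add FIRST(<decls>)\{''} = { (, *, ;, =, [, ] }; <decls> is nullable, continue.
] is a terminal; add {]} and stop.

{ (, *, ;, =, [, ] }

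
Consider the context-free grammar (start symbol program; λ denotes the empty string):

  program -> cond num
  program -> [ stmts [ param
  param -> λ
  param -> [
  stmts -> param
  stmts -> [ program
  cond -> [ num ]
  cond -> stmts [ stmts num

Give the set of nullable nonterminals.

{ param, stmts }

Directly nullable (have an λ-production): param.
stmts -> param with every symbol nullable, so stmts is nullable.
No other nonterminal has a production whose RHS symbols are all nullable.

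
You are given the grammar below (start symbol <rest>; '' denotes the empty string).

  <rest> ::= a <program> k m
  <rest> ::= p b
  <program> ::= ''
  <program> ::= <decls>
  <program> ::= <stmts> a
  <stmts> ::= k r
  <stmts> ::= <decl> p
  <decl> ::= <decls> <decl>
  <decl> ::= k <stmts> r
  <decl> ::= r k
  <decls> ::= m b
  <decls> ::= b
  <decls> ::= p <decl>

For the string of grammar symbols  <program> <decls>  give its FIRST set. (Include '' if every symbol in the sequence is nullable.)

{ b, k, m, p, r }

Add FIRST(<program>)\{''} = { b, k, m, p, r }; <program> is nullable, continue.
Add FIRST(<decls>) = { b, m, p }; <decls> is not nullable, stop.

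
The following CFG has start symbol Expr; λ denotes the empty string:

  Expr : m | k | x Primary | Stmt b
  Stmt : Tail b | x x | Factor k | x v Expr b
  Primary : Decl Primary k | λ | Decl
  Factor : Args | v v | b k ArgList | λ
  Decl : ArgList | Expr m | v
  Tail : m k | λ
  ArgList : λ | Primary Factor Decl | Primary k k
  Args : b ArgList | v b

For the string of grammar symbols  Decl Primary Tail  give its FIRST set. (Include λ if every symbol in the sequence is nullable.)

{ b, k, m, v, x, λ }

Add FIRST(Decl)\{λ} = { b, k, m, v, x }; Decl is nullable, continue.
Add FIRST(Primary)\{λ} = { b, k, m, v, x }; Primary is nullable, continue.
Add FIRST(Tail)\{λ} = { m }; Tail is nullable, continue.
Every symbol is nullable, so include λ.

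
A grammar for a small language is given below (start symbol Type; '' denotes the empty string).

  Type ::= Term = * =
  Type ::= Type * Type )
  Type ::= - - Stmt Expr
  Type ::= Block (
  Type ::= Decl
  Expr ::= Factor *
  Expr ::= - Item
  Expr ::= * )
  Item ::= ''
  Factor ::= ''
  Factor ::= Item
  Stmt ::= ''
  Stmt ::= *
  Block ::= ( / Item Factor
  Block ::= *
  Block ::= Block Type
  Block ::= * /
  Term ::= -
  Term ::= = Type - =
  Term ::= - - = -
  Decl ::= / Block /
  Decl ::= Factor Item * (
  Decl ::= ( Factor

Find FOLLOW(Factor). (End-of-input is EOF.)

In Expr ::= Factor *: add FIRST(*) = { * }.
In Block ::= ( / Item Factor: Factor is at the end, add FOLLOW(Block) = { (, *, -, /, = }.
In Decl ::= Factor Item * (: add FIRST(Item * () = { * }.
In Decl ::= ( Factor: Factor is at the end, add FOLLOW(Decl) = { EOF, (, ), *, -, /, = }.
Union: FOLLOW(Factor) = { EOF, (, ), *, -, /, = }.

{ EOF, (, ), *, -, /, = }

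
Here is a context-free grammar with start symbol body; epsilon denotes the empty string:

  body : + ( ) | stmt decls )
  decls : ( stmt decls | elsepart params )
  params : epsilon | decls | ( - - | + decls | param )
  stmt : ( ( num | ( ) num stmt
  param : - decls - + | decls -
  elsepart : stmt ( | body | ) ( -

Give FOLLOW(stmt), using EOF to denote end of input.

In body : stmt decls ): add FIRST(decls )) = { (, ), + }.
In decls : ( stmt decls: add FIRST(decls) = { (, ), + }.
In stmt : ( ) num stmt: stmt is at the end, add FOLLOW(stmt) = { (, ), + }.
In elsepart : stmt (: add FIRST(() = { ( }.
Union: FOLLOW(stmt) = { (, ), + }.

{ (, ), + }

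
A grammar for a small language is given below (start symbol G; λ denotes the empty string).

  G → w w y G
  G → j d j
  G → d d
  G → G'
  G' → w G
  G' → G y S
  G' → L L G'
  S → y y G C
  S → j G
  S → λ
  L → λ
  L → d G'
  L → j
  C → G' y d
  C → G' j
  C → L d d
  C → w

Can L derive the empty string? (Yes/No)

Yes

L has an λ-production, so L ⇒ λ.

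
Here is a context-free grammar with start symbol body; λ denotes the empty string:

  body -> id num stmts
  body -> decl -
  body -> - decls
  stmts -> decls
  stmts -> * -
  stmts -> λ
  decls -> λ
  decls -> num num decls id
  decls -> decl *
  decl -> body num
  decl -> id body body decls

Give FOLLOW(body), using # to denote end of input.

body is the start symbol, so # ∈ FOLLOW(body).
In decl -> body num: add FIRST(num) = { num }.
In decl -> id body body decls: add FIRST(body decls) = { -, id }.
In decl -> id body body decls: add FIRST(decls)\{λ} = { -, id, num }.
  Since decls is nullable, also add FOLLOW(decl) = { *, - }.
Union: FOLLOW(body) = { #, *, -, id, num }.

{ #, *, -, id, num }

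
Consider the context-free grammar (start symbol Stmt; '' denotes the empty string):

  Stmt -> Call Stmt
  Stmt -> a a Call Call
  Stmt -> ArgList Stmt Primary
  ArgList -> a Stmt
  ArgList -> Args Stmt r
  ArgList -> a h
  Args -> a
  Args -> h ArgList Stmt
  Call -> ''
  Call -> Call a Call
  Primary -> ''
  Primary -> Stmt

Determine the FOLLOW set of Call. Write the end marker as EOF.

In Stmt -> Call Stmt: add FIRST(Stmt) = { a, h }.
In Stmt -> a a Call Call: add FIRST(Call)\{''} = { a }.
  Since Call is nullable, also add FOLLOW(Stmt) = { EOF, a, h, r }.
In Stmt -> a a Call Call: Call is at the end, add FOLLOW(Stmt) = { EOF, a, h, r }.
In Call -> Call a Call: add FIRST(a Call) = { a }.
In Call -> Call a Call: Call is at the end, add FOLLOW(Call) = { EOF, a, h, r }.
Union: FOLLOW(Call) = { EOF, a, h, r }.

{ EOF, a, h, r }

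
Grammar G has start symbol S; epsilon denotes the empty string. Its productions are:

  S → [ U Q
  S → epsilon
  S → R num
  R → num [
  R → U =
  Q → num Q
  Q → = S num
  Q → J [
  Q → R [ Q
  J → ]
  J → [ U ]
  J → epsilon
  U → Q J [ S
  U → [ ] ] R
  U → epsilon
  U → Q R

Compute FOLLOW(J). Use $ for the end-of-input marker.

In Q → J [: add FIRST([) = { [ }.
In U → Q J [ S: add FIRST([ S) = { [ }.
Union: FOLLOW(J) = { [ }.

{ [ }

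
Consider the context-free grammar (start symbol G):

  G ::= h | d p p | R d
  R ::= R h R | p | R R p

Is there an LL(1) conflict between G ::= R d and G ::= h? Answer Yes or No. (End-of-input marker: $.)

FIRST(R d) = { p } and FIRST(h) = { h }.
The FIRST sets are disjoint and neither alternative is nullable — no conflict.

No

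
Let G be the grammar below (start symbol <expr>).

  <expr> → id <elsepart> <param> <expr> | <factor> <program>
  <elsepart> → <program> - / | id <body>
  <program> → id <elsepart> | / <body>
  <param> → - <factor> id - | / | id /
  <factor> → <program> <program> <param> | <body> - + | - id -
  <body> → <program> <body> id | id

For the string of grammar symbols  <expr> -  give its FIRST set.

{ -, /, id }

Add FIRST(<expr>) = { -, /, id }; <expr> is not nullable, stop.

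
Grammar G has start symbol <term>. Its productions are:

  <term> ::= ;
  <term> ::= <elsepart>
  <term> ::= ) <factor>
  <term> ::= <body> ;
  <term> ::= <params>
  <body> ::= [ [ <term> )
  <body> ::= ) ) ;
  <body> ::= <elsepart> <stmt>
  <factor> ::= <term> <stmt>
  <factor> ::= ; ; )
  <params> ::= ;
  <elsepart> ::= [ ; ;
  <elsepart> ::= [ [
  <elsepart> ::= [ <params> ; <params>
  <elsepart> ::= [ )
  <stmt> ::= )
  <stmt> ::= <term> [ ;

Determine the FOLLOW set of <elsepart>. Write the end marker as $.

In <term> ::= <elsepart>: <elsepart> is at the end, add FOLLOW(<term>) = { $, ), ;, [ }.
In <body> ::= <elsepart> <stmt>: add FIRST(<stmt>) = { ), ;, [ }.
Union: FOLLOW(<elsepart>) = { $, ), ;, [ }.

{ $, ), ;, [ }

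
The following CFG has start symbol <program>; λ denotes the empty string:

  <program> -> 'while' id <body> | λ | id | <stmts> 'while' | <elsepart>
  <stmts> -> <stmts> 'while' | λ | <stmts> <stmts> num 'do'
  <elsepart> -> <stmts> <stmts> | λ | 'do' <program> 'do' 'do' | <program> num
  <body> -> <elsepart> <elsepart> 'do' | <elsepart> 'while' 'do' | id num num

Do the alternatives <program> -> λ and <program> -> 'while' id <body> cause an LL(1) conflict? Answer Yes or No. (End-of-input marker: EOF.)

No

FIRST(λ) = { λ } and FIRST('while' id <body>) = { 'while' }.
The first is nullable but FOLLOW(<program>) = { EOF, 'do', num } is disjoint from FIRST of the second.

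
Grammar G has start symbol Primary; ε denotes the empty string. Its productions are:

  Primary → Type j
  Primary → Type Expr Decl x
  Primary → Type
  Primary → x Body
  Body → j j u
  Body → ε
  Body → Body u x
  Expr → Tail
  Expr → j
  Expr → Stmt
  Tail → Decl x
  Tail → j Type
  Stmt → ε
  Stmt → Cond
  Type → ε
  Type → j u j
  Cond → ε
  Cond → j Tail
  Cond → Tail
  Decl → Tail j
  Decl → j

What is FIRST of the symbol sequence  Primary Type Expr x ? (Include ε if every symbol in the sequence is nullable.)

Add FIRST(Primary)\{ε} = { j, x }; Primary is nullable, continue.
Add FIRST(Type)\{ε} = { j }; Type is nullable, continue.
Add FIRST(Expr)\{ε} = { j }; Expr is nullable, continue.
x is a terminal; add {x} and stop.

{ j, x }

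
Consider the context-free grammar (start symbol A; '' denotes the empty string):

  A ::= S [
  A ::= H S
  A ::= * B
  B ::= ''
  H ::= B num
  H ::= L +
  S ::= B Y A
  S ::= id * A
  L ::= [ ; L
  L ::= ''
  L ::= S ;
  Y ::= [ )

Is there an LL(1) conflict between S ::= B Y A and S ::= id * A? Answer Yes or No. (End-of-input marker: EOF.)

FIRST(B Y A) = { [ } and FIRST(id * A) = { id }.
The FIRST sets are disjoint and neither alternative is nullable — no conflict.

No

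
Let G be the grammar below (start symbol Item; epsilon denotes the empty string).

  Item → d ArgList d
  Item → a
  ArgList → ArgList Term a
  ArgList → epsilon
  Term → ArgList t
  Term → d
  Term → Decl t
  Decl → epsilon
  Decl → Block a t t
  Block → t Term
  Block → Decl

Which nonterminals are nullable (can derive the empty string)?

{ ArgList, Block, Decl }

Directly nullable (have an epsilon-production): ArgList, Decl.
Block → Decl with every symbol nullable, so Block is nullable.
No other nonterminal has a production whose RHS symbols are all nullable.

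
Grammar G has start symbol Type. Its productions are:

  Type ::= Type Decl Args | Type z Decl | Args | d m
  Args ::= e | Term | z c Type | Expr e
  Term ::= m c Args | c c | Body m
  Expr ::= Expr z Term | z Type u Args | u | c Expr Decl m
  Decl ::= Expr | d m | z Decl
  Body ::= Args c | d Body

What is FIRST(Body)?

{ c, d, e, m, u, z }

From Body ::= Args c: add FIRST(Args) = { c, d, e, m, u, z }.
Body ::= d Body contributes {d}.
Union: FIRST(Body) = { c, d, e, m, u, z }.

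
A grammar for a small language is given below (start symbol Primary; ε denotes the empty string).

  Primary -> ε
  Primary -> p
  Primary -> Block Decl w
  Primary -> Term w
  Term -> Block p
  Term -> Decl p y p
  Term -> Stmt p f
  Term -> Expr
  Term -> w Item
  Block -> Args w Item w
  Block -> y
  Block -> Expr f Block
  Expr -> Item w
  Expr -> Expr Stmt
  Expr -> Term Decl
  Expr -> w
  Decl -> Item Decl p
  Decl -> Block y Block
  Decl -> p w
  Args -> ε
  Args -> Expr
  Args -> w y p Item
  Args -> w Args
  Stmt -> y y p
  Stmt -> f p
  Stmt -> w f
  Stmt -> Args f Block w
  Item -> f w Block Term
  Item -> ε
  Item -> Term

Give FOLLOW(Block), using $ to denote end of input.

In Primary -> Block Decl w: add FIRST(Decl w) = { f, p, w, y }.
In Term -> Block p: add FIRST(p) = { p }.
In Block -> Expr f Block: Block is at the end, add FOLLOW(Block) = { f, p, w, y }.
In Decl -> Block y Block: add FIRST(y Block) = { y }.
In Decl -> Block y Block: Block is at the end, add FOLLOW(Decl) = { f, p, w, y }.
In Stmt -> Args f Block w: add FIRST(w) = { w }.
In Item -> f w Block Term: add FIRST(Term) = { f, p, w, y }.
Union: FOLLOW(Block) = { f, p, w, y }.

{ f, p, w, y }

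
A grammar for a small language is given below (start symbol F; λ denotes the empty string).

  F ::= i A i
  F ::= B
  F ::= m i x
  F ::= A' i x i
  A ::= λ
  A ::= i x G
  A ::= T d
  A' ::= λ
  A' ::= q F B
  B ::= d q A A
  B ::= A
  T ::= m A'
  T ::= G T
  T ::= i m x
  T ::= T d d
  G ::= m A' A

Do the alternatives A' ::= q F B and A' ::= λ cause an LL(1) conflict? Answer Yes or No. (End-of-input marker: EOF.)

No

FIRST(q F B) = { q } and FIRST(λ) = { λ }.
The second is nullable but FOLLOW(A') = { EOF, d, i, m } is disjoint from FIRST of the first.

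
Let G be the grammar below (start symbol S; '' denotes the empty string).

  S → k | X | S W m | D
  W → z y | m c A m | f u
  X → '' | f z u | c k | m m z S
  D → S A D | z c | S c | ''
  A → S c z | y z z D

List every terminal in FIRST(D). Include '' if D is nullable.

From D → S A D: S nullable, take FIRST(S) ∪ FIRST(A) = { c, f, k, m, y, z }.
D → z c contributes {z}.
From D → S c: S nullable, take FIRST(S) ∪ {c} = { c, f, k, m, y, z }.
D → '' contributes ''.
Union: FIRST(D) = { c, f, k, m, y, z, '' }.

{ c, f, k, m, y, z, '' }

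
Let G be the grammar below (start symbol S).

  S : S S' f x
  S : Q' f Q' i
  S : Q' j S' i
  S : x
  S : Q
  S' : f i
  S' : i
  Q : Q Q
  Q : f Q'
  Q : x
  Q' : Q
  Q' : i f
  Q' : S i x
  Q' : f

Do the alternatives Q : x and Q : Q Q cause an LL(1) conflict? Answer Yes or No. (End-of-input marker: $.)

FIRST(x) = { x } and FIRST(Q Q) = { f, x }.
Both contain x, so the two alternatives are not disjoint — LL(1) conflict.

Yes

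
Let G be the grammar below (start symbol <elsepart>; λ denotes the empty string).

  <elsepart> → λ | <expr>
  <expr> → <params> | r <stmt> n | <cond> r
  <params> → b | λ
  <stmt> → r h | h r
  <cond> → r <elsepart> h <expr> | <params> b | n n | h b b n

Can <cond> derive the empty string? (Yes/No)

No

Nullable nonterminals: <elsepart>, <expr>, <params>.
No production of <cond> has an RHS whose symbols are all nullable, so <cond> is not nullable.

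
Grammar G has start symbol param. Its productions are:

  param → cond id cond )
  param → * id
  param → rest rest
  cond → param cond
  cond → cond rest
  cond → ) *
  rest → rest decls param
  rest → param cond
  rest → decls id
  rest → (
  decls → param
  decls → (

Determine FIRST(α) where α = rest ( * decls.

{ (, ), * }

Add FIRST(rest) = { (, ), * }; rest is not nullable, stop.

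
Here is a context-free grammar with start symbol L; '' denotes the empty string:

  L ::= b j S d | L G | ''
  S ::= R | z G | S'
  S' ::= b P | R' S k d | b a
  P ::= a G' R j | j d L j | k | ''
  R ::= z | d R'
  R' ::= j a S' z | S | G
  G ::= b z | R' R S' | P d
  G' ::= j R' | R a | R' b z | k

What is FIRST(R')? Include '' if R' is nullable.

{ a, b, d, j, k, z }

R' ::= j a S' z contributes {j}.
From R' ::= S: add FIRST(S) = { a, b, d, j, k, z }.
From R' ::= G: add FIRST(G) = { a, b, d, j, k, z }.
Union: FIRST(R') = { a, b, d, j, k, z }.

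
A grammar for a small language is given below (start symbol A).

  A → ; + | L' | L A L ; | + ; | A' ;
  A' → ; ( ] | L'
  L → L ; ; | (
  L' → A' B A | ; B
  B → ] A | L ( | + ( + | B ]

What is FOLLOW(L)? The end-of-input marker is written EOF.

{ (, +, ; }

In A → L A L ;: add FIRST(A L ;) = { (, +, ; }.
In A → L A L ;: add FIRST(;) = { ; }.
In L → L ; ;: add FIRST(; ;) = { ; }.
In B → L (: add FIRST(() = { ( }.
Union: FOLLOW(L) = { (, +, ; }.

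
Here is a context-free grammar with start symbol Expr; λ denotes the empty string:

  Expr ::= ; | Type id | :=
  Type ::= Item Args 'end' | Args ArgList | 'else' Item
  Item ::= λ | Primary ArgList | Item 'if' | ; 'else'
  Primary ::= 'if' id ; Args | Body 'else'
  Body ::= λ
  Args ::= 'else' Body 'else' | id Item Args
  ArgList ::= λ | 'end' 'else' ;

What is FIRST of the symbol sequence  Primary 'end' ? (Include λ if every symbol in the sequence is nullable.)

Add FIRST(Primary) = { 'else', 'if' }; Primary is not nullable, stop.

{ 'else', 'if' }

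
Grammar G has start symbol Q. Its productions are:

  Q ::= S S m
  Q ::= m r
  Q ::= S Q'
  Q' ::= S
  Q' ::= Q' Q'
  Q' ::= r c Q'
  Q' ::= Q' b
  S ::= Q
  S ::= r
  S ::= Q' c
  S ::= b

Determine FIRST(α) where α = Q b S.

{ b, m, r }

Add FIRST(Q) = { b, m, r }; Q is not nullable, stop.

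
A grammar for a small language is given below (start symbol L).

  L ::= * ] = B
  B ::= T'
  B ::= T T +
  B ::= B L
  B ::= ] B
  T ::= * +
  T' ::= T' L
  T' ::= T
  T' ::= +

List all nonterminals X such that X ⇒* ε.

{ } (none)

No nonterminal has an empty production or an RHS whose symbols are all nullable.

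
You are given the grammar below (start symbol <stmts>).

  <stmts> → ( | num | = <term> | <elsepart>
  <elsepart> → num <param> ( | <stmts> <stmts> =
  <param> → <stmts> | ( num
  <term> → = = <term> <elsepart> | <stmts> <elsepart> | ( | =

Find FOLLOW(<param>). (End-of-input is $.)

In <elsepart> → num <param> (: add FIRST(() = { ( }.
Union: FOLLOW(<param>) = { ( }.

{ ( }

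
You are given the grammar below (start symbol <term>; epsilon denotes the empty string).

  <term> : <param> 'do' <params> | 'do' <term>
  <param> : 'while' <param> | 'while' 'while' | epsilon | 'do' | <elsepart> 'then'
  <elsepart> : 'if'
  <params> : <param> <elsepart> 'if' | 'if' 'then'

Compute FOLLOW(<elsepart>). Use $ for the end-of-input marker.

{ 'if', 'then' }

In <param> : <elsepart> 'then': add FIRST('then') = { 'then' }.
In <params> : <param> <elsepart> 'if': add FIRST('if') = { 'if' }.
Union: FOLLOW(<elsepart>) = { 'if', 'then' }.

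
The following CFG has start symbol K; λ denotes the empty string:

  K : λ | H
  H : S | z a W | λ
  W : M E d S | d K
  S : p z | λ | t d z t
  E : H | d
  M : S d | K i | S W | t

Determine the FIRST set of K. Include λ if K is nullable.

{ p, t, z, λ }

K : λ contributes λ.
From K : H: add FIRST(H) = { p, t, z, λ } (including λ since H is nullable).
Union: FIRST(K) = { p, t, z, λ }.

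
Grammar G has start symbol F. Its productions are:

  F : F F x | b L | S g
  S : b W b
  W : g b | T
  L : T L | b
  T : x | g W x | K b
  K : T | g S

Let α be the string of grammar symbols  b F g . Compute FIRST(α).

{ b }

b is a terminal; add {b} and stop.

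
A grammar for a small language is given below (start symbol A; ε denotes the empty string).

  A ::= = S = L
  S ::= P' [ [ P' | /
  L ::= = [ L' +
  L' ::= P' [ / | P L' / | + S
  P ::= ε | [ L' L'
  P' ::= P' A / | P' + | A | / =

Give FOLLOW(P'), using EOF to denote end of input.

In S ::= P' [ [ P': add FIRST([ [ P') = { [ }.
In S ::= P' [ [ P': P' is at the end, add FOLLOW(S) = { +, /, =, [ }.
In L' ::= P' [ /: add FIRST([ /) = { [ }.
In P' ::= P' A /: add FIRST(A /) = { = }.
In P' ::= P' +: add FIRST(+) = { + }.
Union: FOLLOW(P') = { +, /, =, [ }.

{ +, /, =, [ }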